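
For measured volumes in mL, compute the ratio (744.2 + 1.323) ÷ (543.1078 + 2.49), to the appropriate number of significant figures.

744.2 + 1.323 = 745.523, limited to 1 d.p. → 4 s.f.; 543.1078 + 2.49 = 545.5978, limited to 2 d.p. → 5 s.f.
Carrying full precision, 745.523 ÷ 545.5978 = 1.36643329574…; keep min(4, 5) = 4 s.f.
Rounded to 4 significant figures: 1.366.

1.366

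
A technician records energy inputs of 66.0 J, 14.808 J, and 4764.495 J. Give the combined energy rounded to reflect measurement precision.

4845.3 J

66.0 J + 14.808 J + 4764.495 J = 4845.303 J.
Addition/subtraction keeps the fewest decimal places: 66.0 → 1 decimal place, 14.808 → 3 decimal places, 4764.495 → 3 decimal places; limit is 1.
Rounded to 1 decimal place: 4845.3 J.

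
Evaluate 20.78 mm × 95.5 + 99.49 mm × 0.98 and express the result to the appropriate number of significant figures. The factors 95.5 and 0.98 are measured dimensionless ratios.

20.78 × 95.5 = 1984.49 → 1.98 × 10^3 mm (3 s.f., last digit at the 10^1 place).
99.49 × 0.98 = 97.5002 → 98 mm (2 s.f., last digit at the 10^0 place).
Sum: 2081.9902 mm; keep the coarser place, 10^1.
Result: 2.08 × 10^3 mm.

2.08 × 10^3 mm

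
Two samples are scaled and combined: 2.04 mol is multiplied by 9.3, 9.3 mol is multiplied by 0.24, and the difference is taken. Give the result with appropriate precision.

2.04 × 9.3 = 18.972 → 19 mol (2 s.f., last digit at the 10^0 place).
9.3 × 0.24 = 2.232 → 2.2 mol (2 s.f., last digit at the 10^-1 place).
Difference: 16.74 mol; keep the coarser place, 10^0.
Result: 17 mol.

17 mol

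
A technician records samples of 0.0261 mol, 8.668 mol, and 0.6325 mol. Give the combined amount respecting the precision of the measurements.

0.0261 mol + 8.668 mol + 0.6325 mol = 9.3266 mol.
Addition/subtraction keeps the fewest decimal places: 0.0261 → 4 decimal places, 8.668 → 3 decimal places, 0.6325 → 4 decimal places; limit is 3.
Rounded to 3 decimal places: 9.327 mol.

9.327 mol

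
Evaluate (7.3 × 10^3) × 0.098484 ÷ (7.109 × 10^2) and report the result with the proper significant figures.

(7.3 × 10^3) × 0.098484 ÷ (7.109 × 10^2) = 1.0113000422…
Multiplication/division keeps the fewest significant figures: 7.3 × 10^3 → 2 s.f., 0.098484 → 5 s.f., 7.109 × 10^2 → 4 s.f.; limit is 2.
Rounded to 2 significant figures: 1.0.

1.0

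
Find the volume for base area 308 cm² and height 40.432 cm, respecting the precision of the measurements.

volume = 308 cm² × 40.432 cm = 12453.056 cm³.
308 has 3 significant figures; 40.432 has 5.
Division/multiplication keeps the fewest: 3 significant figures.
Rounded: 1.25 × 10⁴ cm³.

1.25 × 10⁴ cm³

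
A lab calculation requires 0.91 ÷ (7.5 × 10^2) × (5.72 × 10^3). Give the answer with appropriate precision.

0.91 ÷ (7.5 × 10^2) × (5.72 × 10^3) = 6.94026666667…
Multiplication/division keeps the fewest significant figures: 0.91 → 2 s.f., 7.5 × 10^2 → 2 s.f., 5.72 × 10^3 → 3 s.f.; limit is 2.
Rounded to 2 significant figures: 6.9.

6.9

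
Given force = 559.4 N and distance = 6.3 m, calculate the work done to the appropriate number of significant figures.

work done = 559.4 N × 6.3 m = 3524.22 J.
559.4 has 4 significant figures; 6.3 has 2.
Division/multiplication keeps the fewest: 2 significant figures.
Rounded: 3.5 × 10^3 J.

3.5 × 10^3 J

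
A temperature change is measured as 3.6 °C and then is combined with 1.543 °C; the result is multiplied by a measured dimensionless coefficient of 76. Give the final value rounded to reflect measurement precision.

3.9 × 10^2 °C

3.6 °C + 1.543 °C = 5.143 °C; the sum is limited to 1 decimal place (2 s.f.).
Carrying full precision, 5.143 × 76 = 390.868 °C; 76 has 2 s.f., so the result keeps min(2, 2) = 2 s.f.
Rounded to 2 significant figures: 3.9 × 10^2 °C.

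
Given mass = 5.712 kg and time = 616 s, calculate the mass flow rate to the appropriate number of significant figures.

0.00927 kg/s

mass flow rate = 5.712 kg ÷ 616 s = 0.00927272727273… kg/s.
5.712 has 4 significant figures; 616 has 3.
Division/multiplication keeps the fewest: 3 significant figures.
Rounded: 0.00927 kg/s.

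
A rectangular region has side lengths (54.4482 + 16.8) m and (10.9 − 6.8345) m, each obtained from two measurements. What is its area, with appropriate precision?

54.4482 + 16.8 = 71.2482, limited to 1 d.p. → 3 s.f.; 10.9 − 6.8345 = 4.0655, limited to 1 d.p. → 2 s.f.
Carrying full precision, 71.2482 × 4.0655 = 289.6595571; keep min(3, 2) = 2 s.f.
Rounded to 2 significant figures: 2.9 × 10^2 m².

2.9 × 10^2 m²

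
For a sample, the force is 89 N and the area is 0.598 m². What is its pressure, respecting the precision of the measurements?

1.5 × 10^2 Pa

pressure = 89 N ÷ 0.598 m² = 148.829431438… Pa.
89 has 2 significant figures; 0.598 has 3.
Division/multiplication keeps the fewest: 2 significant figures.
Rounded: 1.5 × 10^2 Pa.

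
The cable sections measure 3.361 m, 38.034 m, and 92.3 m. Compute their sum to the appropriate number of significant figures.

3.361 m + 38.034 m + 92.3 m = 133.695 m.
Addition/subtraction keeps the fewest decimal places: 3.361 → 3 decimal places, 38.034 → 3 decimal places, 92.3 → 1 decimal place; limit is 1.
Rounded to 1 decimal place: 133.7 m.

133.7 m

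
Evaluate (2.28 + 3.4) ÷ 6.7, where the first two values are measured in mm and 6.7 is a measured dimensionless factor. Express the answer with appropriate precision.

0.85 mm

2.28 mm + 3.4 mm = 5.68 mm; the sum is limited to 1 decimal place (2 s.f.).
Carrying full precision, 5.68 ÷ 6.7 = 0.84776119403… mm; 6.7 has 2 s.f., so the result keeps min(2, 2) = 2 s.f.
Rounded to 2 significant figures: 0.85 mm.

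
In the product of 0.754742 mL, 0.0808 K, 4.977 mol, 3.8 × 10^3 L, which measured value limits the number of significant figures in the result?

3.8 × 10^3 L

0.754742 mL → 6 s.f.; 0.0808 K → 3 s.f.; 4.977 mol → 4 s.f.; 3.8 × 10^3 L → 2 s.f.
The fewest is 2 significant figures, from 3.8 × 10^3 L.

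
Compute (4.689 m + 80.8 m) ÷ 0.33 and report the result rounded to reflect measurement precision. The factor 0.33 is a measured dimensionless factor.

2.6 × 10² m

4.689 m + 80.8 m = 85.489 m; the sum is limited to 1 decimal place (3 s.f.).
Carrying full precision, 85.489 ÷ 0.33 = 259.057575758… m; 0.33 has 2 s.f., so the result keeps min(3, 2) = 2 s.f.
Rounded to 2 significant figures: 2.6 × 10² m.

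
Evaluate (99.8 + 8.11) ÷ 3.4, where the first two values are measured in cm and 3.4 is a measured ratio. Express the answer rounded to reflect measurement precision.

32 cm

99.8 cm + 8.11 cm = 107.91 cm; the sum is limited to 1 decimal place (4 s.f.).
Carrying full precision, 107.91 ÷ 3.4 = 31.7382352941… cm; 3.4 has 2 s.f., so the result keeps min(4, 2) = 2 s.f.
Rounded to 2 significant figures: 32 cm.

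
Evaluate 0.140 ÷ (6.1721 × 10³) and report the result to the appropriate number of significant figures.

2.27 × 10⁻⁵

0.140 ÷ (6.1721 × 10³) = 0.0000226827173895…
Multiplication/division keeps the fewest significant figures: 0.140 → 3 s.f., 6.1721 × 10³ → 5 s.f.; limit is 3.
Rounded to 3 significant figures: 2.27 × 10⁻⁵.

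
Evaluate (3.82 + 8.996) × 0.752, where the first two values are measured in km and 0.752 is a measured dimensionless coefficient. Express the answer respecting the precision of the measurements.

9.64 km

3.82 km + 8.996 km = 12.816 km; the sum is limited to 2 decimal places (4 s.f.).
Carrying full precision, 12.816 × 0.752 = 9.637632 km; 0.752 has 3 s.f., so the result keeps min(4, 3) = 3 s.f.
Rounded to 3 significant figures: 9.64 km.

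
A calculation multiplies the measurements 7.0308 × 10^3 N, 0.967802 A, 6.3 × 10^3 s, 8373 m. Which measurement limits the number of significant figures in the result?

7.0308 × 10^3 N → 5 s.f.; 0.967802 A → 6 s.f.; 6.3 × 10^3 s → 2 s.f.; 8373 m → 4 s.f.
The fewest is 2 significant figures, from 6.3 × 10^3 s.

6.3 × 10^3 s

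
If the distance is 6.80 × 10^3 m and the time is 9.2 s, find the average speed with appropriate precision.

average speed = 6.80 × 10^3 m ÷ 9.2 s = 739.130434783… m/s.
6.80 × 10^3 has 3 significant figures; 9.2 has 2.
Division/multiplication keeps the fewest: 2 significant figures.
Rounded: 7.4 × 10^2 m/s.

7.4 × 10^2 m/s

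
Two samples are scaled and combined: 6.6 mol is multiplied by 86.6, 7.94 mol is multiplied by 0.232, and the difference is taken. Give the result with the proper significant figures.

5.7 × 10² mol

6.6 × 86.6 = 571.56 → 5.7 × 10² mol (2 s.f., last digit at the 10^1 place).
7.94 × 0.232 = 1.84208 → 1.84 mol (3 s.f., last digit at the 10^-2 place).
Difference: 569.71792 mol; keep the coarser place, 10^1.
Result: 5.7 × 10² mol.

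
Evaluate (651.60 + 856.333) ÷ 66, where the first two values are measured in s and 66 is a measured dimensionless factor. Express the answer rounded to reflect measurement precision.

23 s

651.60 s + 856.333 s = 1507.933 s; the sum is limited to 2 decimal places (6 s.f.).
Carrying full precision, 1507.933 ÷ 66 = 22.847469697… s; 66 has 2 s.f., so the result keeps min(6, 2) = 2 s.f.
Rounded to 2 significant figures: 23 s.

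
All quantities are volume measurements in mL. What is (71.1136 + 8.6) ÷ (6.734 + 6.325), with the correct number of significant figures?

71.1136 + 8.6 = 79.7136, limited to 1 d.p. → 3 s.f.; 6.734 + 6.325 = 13.059, limited to 3 d.p. → 5 s.f.
Carrying full precision, 79.7136 ÷ 13.059 = 6.10411210659…; keep min(3, 5) = 3 s.f.
Rounded to 3 significant figures: 6.10.

6.10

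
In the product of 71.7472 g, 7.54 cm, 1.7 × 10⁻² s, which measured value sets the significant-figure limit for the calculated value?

1.7 × 10⁻² s

71.7472 g → 6 s.f.; 7.54 cm → 3 s.f.; 1.7 × 10⁻² s → 2 s.f.
The fewest is 2 significant figures, from 1.7 × 10⁻² s.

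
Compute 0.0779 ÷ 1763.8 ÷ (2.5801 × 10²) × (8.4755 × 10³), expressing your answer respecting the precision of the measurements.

0.0779 ÷ 1763.8 ÷ (2.5801 × 10²) × (8.4755 × 10³) = 0.00145083127479…
Multiplication/division keeps the fewest significant figures: 0.0779 → 3 s.f., 1763.8 → 5 s.f., 2.5801 × 10² → 5 s.f., 8.4755 × 10³ → 5 s.f.; limit is 3.
Rounded to 3 significant figures: 0.00145.

0.00145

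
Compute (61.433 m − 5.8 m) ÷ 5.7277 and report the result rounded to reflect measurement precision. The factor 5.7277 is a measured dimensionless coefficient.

9.71 m

61.433 m − 5.8 m = 55.633 m; the difference is limited to 1 decimal place (3 s.f.).
Carrying full precision, 55.633 ÷ 5.7277 = 9.71297379402… m; 5.7277 has 5 s.f., so the result keeps min(3, 5) = 3 s.f.
Rounded to 3 significant figures: 9.71 m.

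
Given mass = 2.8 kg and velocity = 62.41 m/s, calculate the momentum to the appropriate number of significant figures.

1.7 × 10² kg·m/s

momentum = 2.8 kg × 62.41 m/s = 174.748 kg·m/s.
2.8 has 2 significant figures; 62.41 has 4.
Division/multiplication keeps the fewest: 2 significant figures.
Rounded: 1.7 × 10² kg·m/s.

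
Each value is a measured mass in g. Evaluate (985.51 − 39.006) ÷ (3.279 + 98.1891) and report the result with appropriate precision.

985.51 − 39.006 = 946.504, limited to 2 d.p. → 5 s.f.; 3.279 + 98.1891 = 101.4681, limited to 3 d.p. → 6 s.f.
Carrying full precision, 946.504 ÷ 101.4681 = 9.32809424834…; keep min(5, 6) = 5 s.f.
Rounded to 5 significant figures: 9.3281.

9.3281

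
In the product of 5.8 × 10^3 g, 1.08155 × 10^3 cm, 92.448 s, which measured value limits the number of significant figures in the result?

5.8 × 10^3 g → 2 s.f.; 1.08155 × 10^3 cm → 6 s.f.; 92.448 s → 5 s.f.
The fewest is 2 significant figures, from 5.8 × 10^3 g.

5.8 × 10^3 g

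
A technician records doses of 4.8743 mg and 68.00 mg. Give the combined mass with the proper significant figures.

72.87 mg

4.8743 mg + 68.00 mg = 72.8743 mg.
Addition/subtraction keeps the fewest decimal places: 4.8743 → 4 decimal places, 68.00 → 2 decimal places; limit is 2.
Rounded to 2 decimal places: 72.87 mg.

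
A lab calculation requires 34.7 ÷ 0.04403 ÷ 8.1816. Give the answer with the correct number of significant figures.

34.7 ÷ 0.04403 ÷ 8.1816 = 96.3257826578…
Multiplication/division keeps the fewest significant figures: 34.7 → 3 s.f., 0.04403 → 4 s.f., 8.1816 → 5 s.f.; limit is 3.
Rounded to 3 significant figures: 96.3.

96.3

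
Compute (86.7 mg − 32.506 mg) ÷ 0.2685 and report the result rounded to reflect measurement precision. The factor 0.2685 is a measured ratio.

86.7 mg − 32.506 mg = 54.194 mg; the difference is limited to 1 decimal place (3 s.f.).
Carrying full precision, 54.194 ÷ 0.2685 = 201.839851024… mg; 0.2685 has 4 s.f., so the result keeps min(3, 4) = 3 s.f.
Rounded to 3 significant figures: 202 mg.

202 mg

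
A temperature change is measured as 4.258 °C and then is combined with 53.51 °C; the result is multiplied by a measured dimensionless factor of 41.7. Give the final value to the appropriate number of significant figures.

4.258 °C + 53.51 °C = 57.768 °C; the sum is limited to 2 decimal places (4 s.f.).
Carrying full precision, 57.768 × 41.7 = 2408.9256 °C; 41.7 has 3 s.f., so the result keeps min(4, 3) = 3 s.f.
Rounded to 3 significant figures: 2.41 × 10³ °C.

2.41 × 10³ °C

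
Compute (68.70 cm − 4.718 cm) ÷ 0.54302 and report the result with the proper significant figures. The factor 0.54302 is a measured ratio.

117.8 cm

68.70 cm − 4.718 cm = 63.982 cm; the difference is limited to 2 decimal places (4 s.f.).
Carrying full precision, 63.982 ÷ 0.54302 = 117.826231078… cm; 0.54302 has 5 s.f., so the result keeps min(4, 5) = 4 s.f.
Rounded to 4 significant figures: 117.8 cm.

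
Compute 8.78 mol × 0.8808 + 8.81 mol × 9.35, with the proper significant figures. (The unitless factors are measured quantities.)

8.78 × 0.8808 = 7.733424 → 7.73 mol (3 s.f., last digit at the 10^-2 place).
8.81 × 9.35 = 82.3735 → 82.4 mol (3 s.f., last digit at the 10^-1 place).
Sum: 90.106924 mol; keep the coarser place, 10^-1.
Result: 90.1 mol.

90.1 mol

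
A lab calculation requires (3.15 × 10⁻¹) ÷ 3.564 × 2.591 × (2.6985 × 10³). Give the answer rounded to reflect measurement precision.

618

(3.15 × 10⁻¹) ÷ 3.564 × 2.591 × (2.6985 × 10³) = 617.963314394…
Multiplication/division keeps the fewest significant figures: 3.15 × 10⁻¹ → 3 s.f., 3.564 → 4 s.f., 2.591 → 4 s.f., 2.6985 × 10³ → 5 s.f.; limit is 3.
Rounded to 3 significant figures: 618.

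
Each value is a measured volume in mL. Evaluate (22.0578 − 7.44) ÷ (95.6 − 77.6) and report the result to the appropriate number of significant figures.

0.812

22.0578 − 7.44 = 14.6178, limited to 2 d.p. → 4 s.f.; 95.6 − 77.6 = 18.0, limited to 1 d.p. → 3 s.f.
Carrying full precision, 14.6178 ÷ 18.0 = 0.8121; keep min(4, 3) = 3 s.f.
Rounded to 3 significant figures: 0.812.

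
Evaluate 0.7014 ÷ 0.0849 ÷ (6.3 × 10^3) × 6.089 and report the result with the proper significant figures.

0.7014 ÷ 0.0849 ÷ (6.3 × 10^3) × 6.089 = 0.00798478994896…
Multiplication/division keeps the fewest significant figures: 0.7014 → 4 s.f., 0.0849 → 3 s.f., 6.3 × 10^3 → 2 s.f., 6.089 → 4 s.f.; limit is 2.
Rounded to 2 significant figures: 0.0080.

0.0080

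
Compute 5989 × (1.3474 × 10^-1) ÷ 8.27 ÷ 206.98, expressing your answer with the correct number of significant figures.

5989 × (1.3474 × 10^-1) ÷ 8.27 ÷ 206.98 = 0.471429726488…
Multiplication/division keeps the fewest significant figures: 5989 → 4 s.f., 1.3474 × 10^-1 → 5 s.f., 8.27 → 3 s.f., 206.98 → 5 s.f.; limit is 3.
Rounded to 3 significant figures: 0.471.

0.471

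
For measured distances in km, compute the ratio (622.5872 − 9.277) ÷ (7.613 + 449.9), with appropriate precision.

1.341

622.5872 − 9.277 = 613.3102, limited to 3 d.p. → 6 s.f.; 7.613 + 449.9 = 457.513, limited to 1 d.p. → 4 s.f.
Carrying full precision, 613.3102 ÷ 457.513 = 1.34053065159…; keep min(6, 4) = 4 s.f.
Rounded to 4 significant figures: 1.341.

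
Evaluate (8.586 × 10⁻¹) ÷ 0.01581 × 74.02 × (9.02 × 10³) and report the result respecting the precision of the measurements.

(8.586 × 10⁻¹) ÷ 0.01581 × 74.02 × (9.02 × 10³) = 36258900.6603…
Multiplication/division keeps the fewest significant figures: 8.586 × 10⁻¹ → 4 s.f., 0.01581 → 4 s.f., 74.02 → 4 s.f., 9.02 × 10³ → 3 s.f.; limit is 3.
Rounded to 3 significant figures: 3.63 × 10⁷.

3.63 × 10⁷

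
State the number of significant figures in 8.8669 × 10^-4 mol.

5

8.8669 × 10^-4: in scientific notation every digit of the coefficient is significant.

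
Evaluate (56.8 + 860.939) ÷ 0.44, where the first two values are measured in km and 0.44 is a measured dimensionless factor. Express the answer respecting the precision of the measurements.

56.8 km + 860.939 km = 917.739 km; the sum is limited to 1 decimal place (4 s.f.).
Carrying full precision, 917.739 ÷ 0.44 = 2085.77045455… km; 0.44 has 2 s.f., so the result keeps min(4, 2) = 2 s.f.
Rounded to 2 significant figures: 2.1 × 10³ km.

2.1 × 10³ km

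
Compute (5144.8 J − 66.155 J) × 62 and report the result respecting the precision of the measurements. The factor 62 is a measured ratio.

5144.8 J − 66.155 J = 5078.645 J; the difference is limited to 1 decimal place (5 s.f.).
Carrying full precision, 5078.645 × 62 = 314875.99 J; 62 has 2 s.f., so the result keeps min(5, 2) = 2 s.f.
Rounded to 2 significant figures: 3.1 × 10⁵ J.

3.1 × 10⁵ J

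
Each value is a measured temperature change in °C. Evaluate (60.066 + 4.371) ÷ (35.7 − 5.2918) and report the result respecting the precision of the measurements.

2.12

60.066 + 4.371 = 64.437, limited to 3 d.p. → 5 s.f.; 35.7 − 5.2918 = 30.4082, limited to 1 d.p. → 3 s.f.
Carrying full precision, 64.437 ÷ 30.4082 = 2.11906656757…; keep min(5, 3) = 3 s.f.
Rounded to 3 significant figures: 2.12.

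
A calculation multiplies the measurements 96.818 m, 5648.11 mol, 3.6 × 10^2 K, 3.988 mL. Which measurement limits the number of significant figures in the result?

3.6 × 10^2 K

96.818 m → 5 s.f.; 5648.11 mol → 6 s.f.; 3.6 × 10^2 K → 2 s.f.; 3.988 mL → 4 s.f.
The fewest is 2 significant figures, from 3.6 × 10^2 K.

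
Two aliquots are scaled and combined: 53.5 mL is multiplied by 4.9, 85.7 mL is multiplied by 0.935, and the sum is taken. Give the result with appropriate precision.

3.4 × 10^2 mL

53.5 × 4.9 = 262.15 → 2.6 × 10^2 mL (2 s.f., last digit at the 10^1 place).
85.7 × 0.935 = 80.1295 → 80.1 mL (3 s.f., last digit at the 10^-1 place).
Sum: 342.2795 mL; keep the coarser place, 10^1.
Result: 3.4 × 10^2 mL.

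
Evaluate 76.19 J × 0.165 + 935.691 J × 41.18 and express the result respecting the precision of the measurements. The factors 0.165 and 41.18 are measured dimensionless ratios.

3.854 × 10^4 J

76.19 × 0.165 = 12.57135 → 12.6 J (3 s.f., last digit at the 10^-1 place).
935.691 × 41.18 = 38531.75538 → 3.853 × 10^4 J (4 s.f., last digit at the 10^1 place).
Sum: 38544.32673 J; keep the coarser place, 10^1.
Result: 3.854 × 10^4 J.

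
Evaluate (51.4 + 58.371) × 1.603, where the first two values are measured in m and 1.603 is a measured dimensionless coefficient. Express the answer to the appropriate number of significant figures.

176.0 m

51.4 m + 58.371 m = 109.771 m; the sum is limited to 1 decimal place (4 s.f.).
Carrying full precision, 109.771 × 1.603 = 175.962913 m; 1.603 has 4 s.f., so the result keeps min(4, 4) = 4 s.f.
Rounded to 4 significant figures: 176.0 m.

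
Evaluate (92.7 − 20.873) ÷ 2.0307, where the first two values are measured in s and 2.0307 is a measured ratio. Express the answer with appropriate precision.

92.7 s − 20.873 s = 71.827 s; the difference is limited to 1 decimal place (3 s.f.).
Carrying full precision, 71.827 ÷ 2.0307 = 35.3705618752… s; 2.0307 has 5 s.f., so the result keeps min(3, 5) = 3 s.f.
Rounded to 3 significant figures: 35.4 s.

35.4 s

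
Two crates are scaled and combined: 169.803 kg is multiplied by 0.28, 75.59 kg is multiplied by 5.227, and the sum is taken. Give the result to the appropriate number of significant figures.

443 kg

169.803 × 0.28 = 47.54484 → 48 kg (2 s.f., last digit at the 10^0 place).
75.59 × 5.227 = 395.10893 → 395.1 kg (4 s.f., last digit at the 10^-1 place).
Sum: 442.65377 kg; keep the coarser place, 10^0.
Result: 443 kg.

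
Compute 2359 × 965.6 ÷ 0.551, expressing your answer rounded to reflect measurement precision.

2359 × 965.6 ÷ 0.551 = 4134029.76407…
Multiplication/division keeps the fewest significant figures: 2359 → 4 s.f., 965.6 → 4 s.f., 0.551 → 3 s.f.; limit is 3.
Rounded to 3 significant figures: 4.13 × 10⁶.

4.13 × 10⁶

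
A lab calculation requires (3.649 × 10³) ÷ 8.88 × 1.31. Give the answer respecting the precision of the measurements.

(3.649 × 10³) ÷ 8.88 × 1.31 = 538.309684685…
Multiplication/division keeps the fewest significant figures: 3.649 × 10³ → 4 s.f., 8.88 → 3 s.f., 1.31 → 3 s.f.; limit is 3.
Rounded to 3 significant figures: 5.38 × 10².

5.38 × 10²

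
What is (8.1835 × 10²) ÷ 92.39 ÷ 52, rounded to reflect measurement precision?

0.17

(8.1835 × 10²) ÷ 92.39 ÷ 52 = 0.170337698885…
Multiplication/division keeps the fewest significant figures: 8.1835 × 10² → 5 s.f., 92.39 → 4 s.f., 52 → 2 s.f.; limit is 2.
Rounded to 2 significant figures: 0.17.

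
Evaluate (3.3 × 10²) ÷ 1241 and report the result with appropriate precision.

0.27

(3.3 × 10²) ÷ 1241 = 0.265914585012…
Multiplication/division keeps the fewest significant figures: 3.3 × 10² → 2 s.f., 1241 → 4 s.f.; limit is 2.
Rounded to 2 significant figures: 0.27.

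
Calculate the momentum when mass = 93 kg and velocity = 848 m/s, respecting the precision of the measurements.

momentum = 93 kg × 848 m/s = 78864 kg·m/s.
93 has 2 significant figures; 848 has 3.
Division/multiplication keeps the fewest: 2 significant figures.
Rounded: 7.9 × 10⁴ kg·m/s.

7.9 × 10⁴ kg·m/s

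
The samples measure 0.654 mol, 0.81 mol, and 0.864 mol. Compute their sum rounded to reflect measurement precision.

2.33 mol

0.654 mol + 0.81 mol + 0.864 mol = 2.328 mol.
Addition/subtraction keeps the fewest decimal places: 0.654 → 3 decimal places, 0.81 → 2 decimal places, 0.864 → 3 decimal places; limit is 2.
Rounded to 2 decimal places: 2.33 mol.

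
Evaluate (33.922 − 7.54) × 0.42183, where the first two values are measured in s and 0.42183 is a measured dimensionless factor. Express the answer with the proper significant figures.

11.13 s

33.922 s − 7.54 s = 26.382 s; the difference is limited to 2 decimal places (4 s.f.).
Carrying full precision, 26.382 × 0.42183 = 11.12871906 s; 0.42183 has 5 s.f., so the result keeps min(4, 5) = 4 s.f.
Rounded to 4 significant figures: 11.13 s.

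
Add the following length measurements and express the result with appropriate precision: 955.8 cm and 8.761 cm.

964.6 cm

955.8 cm + 8.761 cm = 964.561 cm.
Addition/subtraction keeps the fewest decimal places: 955.8 → 1 decimal place, 8.761 → 3 decimal places; limit is 1.
Rounded to 1 decimal place: 964.6 cm.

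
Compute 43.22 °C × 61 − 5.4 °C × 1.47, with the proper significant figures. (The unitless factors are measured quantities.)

43.22 × 61 = 2636.42 → 2.6 × 10³ °C (2 s.f., last digit at the 10^2 place).
5.4 × 1.47 = 7.938 → 7.9 °C (2 s.f., last digit at the 10^-1 place).
Difference: 2628.482 °C; keep the coarser place, 10^2.
Result: 2.6 × 10³ °C.

2.6 × 10³ °C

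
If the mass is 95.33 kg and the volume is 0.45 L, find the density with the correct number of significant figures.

2.1 × 10² kg/L

density = 95.33 kg ÷ 0.45 L = 211.844444444… kg/L.
95.33 has 4 significant figures; 0.45 has 2.
Division/multiplication keeps the fewest: 2 significant figures.
Rounded: 2.1 × 10² kg/L.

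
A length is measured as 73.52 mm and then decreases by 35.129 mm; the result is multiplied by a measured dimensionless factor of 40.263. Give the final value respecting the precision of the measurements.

73.52 mm − 35.129 mm = 38.391 mm; the difference is limited to 2 decimal places (4 s.f.).
Carrying full precision, 38.391 × 40.263 = 1545.736833 mm; 40.263 has 5 s.f., so the result keeps min(4, 5) = 4 s.f.
Rounded to 4 significant figures: 1546 mm.

1546 mm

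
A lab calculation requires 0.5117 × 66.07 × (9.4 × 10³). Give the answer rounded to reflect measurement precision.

0.5117 × 66.07 × (9.4 × 10³) = 317795.3786
Multiplication/division keeps the fewest significant figures: 0.5117 → 4 s.f., 66.07 → 4 s.f., 9.4 × 10³ → 2 s.f.; limit is 2.
Rounded to 2 significant figures: 3.2 × 10⁵.

3.2 × 10⁵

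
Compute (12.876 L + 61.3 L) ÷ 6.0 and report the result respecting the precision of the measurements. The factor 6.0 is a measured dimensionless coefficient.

12.876 L + 61.3 L = 74.176 L; the sum is limited to 1 decimal place (3 s.f.).
Carrying full precision, 74.176 ÷ 6.0 = 12.3626666667… L; 6.0 has 2 s.f., so the result keeps min(3, 2) = 2 s.f.
Rounded to 2 significant figures: 12 L.

12 L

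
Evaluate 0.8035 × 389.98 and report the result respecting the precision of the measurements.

0.8035 × 389.98 = 313.34893
Multiplication/division keeps the fewest significant figures: 0.8035 → 4 s.f., 389.98 → 5 s.f.; limit is 4.
Rounded to 4 significant figures: 313.3.

313.3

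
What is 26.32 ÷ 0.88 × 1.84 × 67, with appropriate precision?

26.32 ÷ 0.88 × 1.84 × 67 = 3687.19272727…
Multiplication/division keeps the fewest significant figures: 26.32 → 4 s.f., 0.88 → 2 s.f., 1.84 → 3 s.f., 67 → 2 s.f.; limit is 2.
Rounded to 2 significant figures: 3.7 × 10³.

3.7 × 10³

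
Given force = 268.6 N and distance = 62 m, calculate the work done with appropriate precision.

1.7 × 10^4 J

work done = 268.6 N × 62 m = 16653.2 J.
268.6 has 4 significant figures; 62 has 2.
Division/multiplication keeps the fewest: 2 significant figures.
Rounded: 1.7 × 10^4 J.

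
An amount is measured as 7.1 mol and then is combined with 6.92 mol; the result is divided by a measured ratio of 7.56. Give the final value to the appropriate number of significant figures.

7.1 mol + 6.92 mol = 14.02 mol; the sum is limited to 1 decimal place (3 s.f.).
Carrying full precision, 14.02 ÷ 7.56 = 1.8544973545… mol; 7.56 has 3 s.f., so the result keeps min(3, 3) = 3 s.f.
Rounded to 3 significant figures: 1.85 mol.

1.85 mol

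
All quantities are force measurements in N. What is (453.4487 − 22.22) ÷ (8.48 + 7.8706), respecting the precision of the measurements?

453.4487 − 22.22 = 431.2287, limited to 2 d.p. → 5 s.f.; 8.48 + 7.8706 = 16.3506, limited to 2 d.p. → 4 s.f.
Carrying full precision, 431.2287 ÷ 16.3506 = 26.373876188…; keep min(5, 4) = 4 s.f.
Rounded to 4 significant figures: 26.37.

26.37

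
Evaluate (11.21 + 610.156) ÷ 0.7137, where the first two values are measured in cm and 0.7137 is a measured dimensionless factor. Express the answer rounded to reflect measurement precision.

11.21 cm + 610.156 cm = 621.366 cm; the sum is limited to 2 decimal places (5 s.f.).
Carrying full precision, 621.366 ÷ 0.7137 = 870.626313577… cm; 0.7137 has 4 s.f., so the result keeps min(5, 4) = 4 s.f.
Rounded to 4 significant figures: 870.6 cm.

870.6 cm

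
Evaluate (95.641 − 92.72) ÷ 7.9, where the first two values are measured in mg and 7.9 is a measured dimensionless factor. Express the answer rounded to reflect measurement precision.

95.641 mg − 92.72 mg = 2.921 mg; the difference is limited to 2 decimal places (3 s.f.).
Carrying full precision, 2.921 ÷ 7.9 = 0.369746835443… mg; 7.9 has 2 s.f., so the result keeps min(3, 2) = 2 s.f.
Rounded to 2 significant figures: 0.37 mg.

0.37 mg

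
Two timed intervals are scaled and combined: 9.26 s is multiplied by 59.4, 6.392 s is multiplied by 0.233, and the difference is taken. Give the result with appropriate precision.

549 s

9.26 × 59.4 = 550.044 → 550. s (3 s.f., last digit at the 10^0 place).
6.392 × 0.233 = 1.489336 → 1.49 s (3 s.f., last digit at the 10^-2 place).
Difference: 548.554664 s; keep the coarser place, 10^0.
Result: 549 s.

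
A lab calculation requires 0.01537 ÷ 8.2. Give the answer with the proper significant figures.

0.0019

0.01537 ÷ 8.2 = 0.0018743902439…
Multiplication/division keeps the fewest significant figures: 0.01537 → 4 s.f., 8.2 → 2 s.f.; limit is 2.
Rounded to 2 significant figures: 0.0019.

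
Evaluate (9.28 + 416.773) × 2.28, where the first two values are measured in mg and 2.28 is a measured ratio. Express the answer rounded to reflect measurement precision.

971 mg

9.28 mg + 416.773 mg = 426.053 mg; the sum is limited to 2 decimal places (5 s.f.).
Carrying full precision, 426.053 × 2.28 = 971.40084 mg; 2.28 has 3 s.f., so the result keeps min(5, 3) = 3 s.f.
Rounded to 3 significant figures: 971 mg.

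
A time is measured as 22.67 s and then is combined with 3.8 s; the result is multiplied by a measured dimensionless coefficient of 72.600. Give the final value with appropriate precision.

1.92 × 10³ s

22.67 s + 3.8 s = 26.47 s; the sum is limited to 1 decimal place (3 s.f.).
Carrying full precision, 26.47 × 72.600 = 1921.722 s; 72.600 has 5 s.f., so the result keeps min(3, 5) = 3 s.f.
Rounded to 3 significant figures: 1.92 × 10³ s.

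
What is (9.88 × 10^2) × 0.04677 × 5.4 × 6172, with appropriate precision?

1.5 × 10^6

(9.88 × 10^2) × 0.04677 × 5.4 × 6172 = 1540082.52029…
Multiplication/division keeps the fewest significant figures: 9.88 × 10^2 → 3 s.f., 0.04677 → 4 s.f., 5.4 → 2 s.f., 6172 → 4 s.f.; limit is 2.
Rounded to 2 significant figures: 1.5 × 10^6.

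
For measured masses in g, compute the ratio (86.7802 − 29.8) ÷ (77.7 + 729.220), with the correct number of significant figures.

7.06 × 10^-2

86.7802 − 29.8 = 56.9802, limited to 1 d.p. → 3 s.f.; 77.7 + 729.220 = 806.920, limited to 1 d.p. → 4 s.f.
Carrying full precision, 56.9802 ÷ 806.920 = 0.0706144351361…; keep min(3, 4) = 3 s.f.
Rounded to 3 significant figures: 7.06 × 10^-2.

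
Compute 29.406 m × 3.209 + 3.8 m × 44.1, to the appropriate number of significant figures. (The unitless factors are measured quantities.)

2.6 × 10^2 m

29.406 × 3.209 = 94.363854 → 94.36 m (4 s.f., last digit at the 10^-2 place).
3.8 × 44.1 = 167.58 → 1.7 × 10^2 m (2 s.f., last digit at the 10^1 place).
Sum: 261.943854 m; keep the coarser place, 10^1.
Result: 2.6 × 10^2 m.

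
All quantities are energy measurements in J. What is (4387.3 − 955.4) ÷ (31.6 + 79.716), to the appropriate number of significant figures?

30.83

4387.3 − 955.4 = 3431.9, limited to 1 d.p. → 5 s.f.; 31.6 + 79.716 = 111.316, limited to 1 d.p. → 4 s.f.
Carrying full precision, 3431.9 ÷ 111.316 = 30.8302490208…; keep min(5, 4) = 4 s.f.
Rounded to 4 significant figures: 30.83.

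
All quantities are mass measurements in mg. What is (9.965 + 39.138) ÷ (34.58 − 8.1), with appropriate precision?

9.965 + 39.138 = 49.103, limited to 3 d.p. → 5 s.f.; 34.58 − 8.1 = 26.48, limited to 1 d.p. → 3 s.f.
Carrying full precision, 49.103 ÷ 26.48 = 1.8543429003…; keep min(5, 3) = 3 s.f.
Rounded to 3 significant figures: 1.85.

1.85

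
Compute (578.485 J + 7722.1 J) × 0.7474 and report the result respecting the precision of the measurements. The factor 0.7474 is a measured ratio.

578.485 J + 7722.1 J = 8300.585 J; the sum is limited to 1 decimal place (5 s.f.).
Carrying full precision, 8300.585 × 0.7474 = 6203.857229 J; 0.7474 has 4 s.f., so the result keeps min(5, 4) = 4 s.f.
Rounded to 4 significant figures: 6204 J.

6204 J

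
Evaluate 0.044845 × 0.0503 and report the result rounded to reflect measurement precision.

0.044845 × 0.0503 = 0.0022557035
Multiplication/division keeps the fewest significant figures: 0.044845 → 5 s.f., 0.0503 → 3 s.f.; limit is 3.
Rounded to 3 significant figures: 0.00226.

0.00226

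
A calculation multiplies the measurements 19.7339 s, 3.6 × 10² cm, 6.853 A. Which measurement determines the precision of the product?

3.6 × 10² cm

19.7339 s → 6 s.f.; 3.6 × 10² cm → 2 s.f.; 6.853 A → 4 s.f.
The fewest is 2 significant figures, from 3.6 × 10² cm.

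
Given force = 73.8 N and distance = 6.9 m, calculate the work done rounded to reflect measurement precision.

work done = 73.8 N × 6.9 m = 509.22 J.
73.8 has 3 significant figures; 6.9 has 2.
Division/multiplication keeps the fewest: 2 significant figures.
Rounded: 5.1 × 10^2 J.

5.1 × 10^2 J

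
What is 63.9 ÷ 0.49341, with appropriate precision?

1.30 × 10²

63.9 ÷ 0.49341 = 129.506900955…
Multiplication/division keeps the fewest significant figures: 63.9 → 3 s.f., 0.49341 → 5 s.f.; limit is 3.
Rounded to 3 significant figures: 1.30 × 10².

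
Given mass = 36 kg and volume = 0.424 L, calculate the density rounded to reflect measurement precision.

density = 36 kg ÷ 0.424 L = 84.9056603774… kg/L.
36 has 2 significant figures; 0.424 has 3.
Division/multiplication keeps the fewest: 2 significant figures.
Rounded: 85 kg/L.

85 kg/L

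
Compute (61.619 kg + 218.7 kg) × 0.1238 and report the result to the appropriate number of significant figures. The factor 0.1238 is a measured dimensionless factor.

61.619 kg + 218.7 kg = 280.319 kg; the sum is limited to 1 decimal place (4 s.f.).
Carrying full precision, 280.319 × 0.1238 = 34.7034922 kg; 0.1238 has 4 s.f., so the result keeps min(4, 4) = 4 s.f.
Rounded to 4 significant figures: 34.70 kg.

34.70 kg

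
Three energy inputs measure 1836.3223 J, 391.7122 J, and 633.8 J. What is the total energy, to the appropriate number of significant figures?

1836.3223 J + 391.7122 J + 633.8 J = 2861.8345 J.
Addition/subtraction keeps the fewest decimal places: 1836.3223 → 4 decimal places, 391.7122 → 4 decimal places, 633.8 → 1 decimal place; limit is 1.
Rounded to 1 decimal place: 2861.8 J.

2861.8 J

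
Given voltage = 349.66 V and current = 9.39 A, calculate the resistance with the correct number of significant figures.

resistance = 349.66 V ÷ 9.39 A = 37.237486688… Ω.
349.66 has 5 significant figures; 9.39 has 3.
Division/multiplication keeps the fewest: 3 significant figures.
Rounded: 37.2 Ω.

37.2 Ω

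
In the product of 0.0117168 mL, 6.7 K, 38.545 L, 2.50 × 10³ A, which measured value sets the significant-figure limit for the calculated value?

0.0117168 mL → 6 s.f.; 6.7 K → 2 s.f.; 38.545 L → 5 s.f.; 2.50 × 10³ A → 3 s.f.
The fewest is 2 significant figures, from 6.7 K.

6.7 K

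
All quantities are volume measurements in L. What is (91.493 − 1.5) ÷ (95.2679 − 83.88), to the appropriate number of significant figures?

7.90

91.493 − 1.5 = 89.993, limited to 1 d.p. → 3 s.f.; 95.2679 − 83.88 = 11.3879, limited to 2 d.p. → 4 s.f.
Carrying full precision, 89.993 ÷ 11.3879 = 7.90251055945…; keep min(3, 4) = 3 s.f.
Rounded to 3 significant figures: 7.90.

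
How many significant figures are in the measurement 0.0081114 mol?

0.0081114: leading zeros are not significant.

5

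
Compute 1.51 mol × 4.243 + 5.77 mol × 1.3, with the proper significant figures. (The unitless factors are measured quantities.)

13.9 mol

1.51 × 4.243 = 6.40693 → 6.41 mol (3 s.f., last digit at the 10^-2 place).
5.77 × 1.3 = 7.501 → 7.5 mol (2 s.f., last digit at the 10^-1 place).
Sum: 13.90793 mol; keep the coarser place, 10^-1.
Result: 13.9 mol.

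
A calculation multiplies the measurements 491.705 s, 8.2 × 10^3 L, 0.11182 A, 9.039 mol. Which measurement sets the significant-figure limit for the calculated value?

8.2 × 10^3 L

491.705 s → 6 s.f.; 8.2 × 10^3 L → 2 s.f.; 0.11182 A → 5 s.f.; 9.039 mol → 4 s.f.
The fewest is 2 significant figures, from 8.2 × 10^3 L.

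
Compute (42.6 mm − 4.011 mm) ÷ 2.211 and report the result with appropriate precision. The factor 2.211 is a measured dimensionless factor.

42.6 mm − 4.011 mm = 38.589 mm; the difference is limited to 1 decimal place (3 s.f.).
Carrying full precision, 38.589 ÷ 2.211 = 17.4531886024… mm; 2.211 has 4 s.f., so the result keeps min(3, 4) = 3 s.f.
Rounded to 3 significant figures: 17.5 mm.

17.5 mm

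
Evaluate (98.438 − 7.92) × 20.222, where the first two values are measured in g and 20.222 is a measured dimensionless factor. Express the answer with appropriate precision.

1.830 × 10³ g

98.438 g − 7.92 g = 90.518 g; the difference is limited to 2 decimal places (4 s.f.).
Carrying full precision, 90.518 × 20.222 = 1830.454996 g; 20.222 has 5 s.f., so the result keeps min(4, 5) = 4 s.f.
Rounded to 4 significant figures: 1.830 × 10³ g.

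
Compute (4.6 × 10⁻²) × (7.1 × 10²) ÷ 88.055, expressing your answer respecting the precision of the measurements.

0.37

(4.6 × 10⁻²) × (7.1 × 10²) ÷ 88.055 = 0.370904548294…
Multiplication/division keeps the fewest significant figures: 4.6 × 10⁻² → 2 s.f., 7.1 × 10² → 2 s.f., 88.055 → 5 s.f.; limit is 2.
Rounded to 2 significant figures: 0.37.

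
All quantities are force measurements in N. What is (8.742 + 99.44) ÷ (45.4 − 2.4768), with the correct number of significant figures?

2.52

8.742 + 99.44 = 108.182, limited to 2 d.p. → 5 s.f.; 45.4 − 2.4768 = 42.9232, limited to 1 d.p. → 3 s.f.
Carrying full precision, 108.182 ÷ 42.9232 = 2.52036194878…; keep min(5, 3) = 3 s.f.
Rounded to 3 significant figures: 2.52.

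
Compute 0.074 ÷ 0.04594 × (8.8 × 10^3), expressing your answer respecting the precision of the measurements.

0.074 ÷ 0.04594 × (8.8 × 10^3) = 14175.0108838…
Multiplication/division keeps the fewest significant figures: 0.074 → 2 s.f., 0.04594 → 4 s.f., 8.8 × 10^3 → 2 s.f.; limit is 2.
Rounded to 2 significant figures: 1.4 × 10^4.

1.4 × 10^4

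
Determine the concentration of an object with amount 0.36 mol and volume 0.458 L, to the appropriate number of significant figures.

concentration = 0.36 mol ÷ 0.458 L = 0.786026200873… mol/L.
0.36 has 2 significant figures; 0.458 has 3.
Division/multiplication keeps the fewest: 2 significant figures.
Rounded: 0.79 mol/L.

0.79 mol/L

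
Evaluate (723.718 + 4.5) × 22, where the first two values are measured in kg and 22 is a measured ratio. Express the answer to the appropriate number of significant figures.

723.718 kg + 4.5 kg = 728.218 kg; the sum is limited to 1 decimal place (4 s.f.).
Carrying full precision, 728.218 × 22 = 16020.796 kg; 22 has 2 s.f., so the result keeps min(4, 2) = 2 s.f.
Rounded to 2 significant figures: 1.6 × 10^4 kg.

1.6 × 10^4 kg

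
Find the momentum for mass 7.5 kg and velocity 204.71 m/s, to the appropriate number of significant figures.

1.5 × 10³ kg·m/s

momentum = 7.5 kg × 204.71 m/s = 1535.325 kg·m/s.
7.5 has 2 significant figures; 204.71 has 5.
Division/multiplication keeps the fewest: 2 significant figures.
Rounded: 1.5 × 10³ kg·m/s.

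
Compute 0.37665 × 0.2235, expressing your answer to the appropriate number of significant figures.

0.37665 × 0.2235 = 0.084181275
Multiplication/division keeps the fewest significant figures: 0.37665 → 5 s.f., 0.2235 → 4 s.f.; limit is 4.
Rounded to 4 significant figures: 8.418 × 10^-2.

8.418 × 10^-2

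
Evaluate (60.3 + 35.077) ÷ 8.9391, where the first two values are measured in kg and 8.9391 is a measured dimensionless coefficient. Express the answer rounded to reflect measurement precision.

10.7 kg

60.3 kg + 35.077 kg = 95.377 kg; the sum is limited to 1 decimal place (3 s.f.).
Carrying full precision, 95.377 ÷ 8.9391 = 10.6696423577… kg; 8.9391 has 5 s.f., so the result keeps min(3, 5) = 3 s.f.
Rounded to 3 significant figures: 10.7 kg.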